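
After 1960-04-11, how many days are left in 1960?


Day of year: 102 of 366
Remaining = 366 - 102

264 days


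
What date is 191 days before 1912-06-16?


Start: 1912-06-16, subtract 191 days
Back 16 days from June 16 reaches May 31, 1912 -> 175 left
May 1912 has 31 days -> back to April 30, 1912 -> 144 left
April 1912 has 30 days -> back to March 31, 1912 -> 114 left
March 1912 has 31 days -> back to February 29, 1912 -> 83 left
February 1912 has 29 days -> back to January 31, 1912 -> 54 left
January 1912 has 31 days -> back to December 31, 1911 -> 23 left
December 1911: 31 - 23 = 8 -> lands on December 8

Result: 1911-12-08


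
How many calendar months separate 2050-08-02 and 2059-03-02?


From August 2050 to March 2059
9 years * 12 = 108 months, minus 5 months = 103

103 months


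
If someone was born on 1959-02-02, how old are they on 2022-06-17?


Birth: 1959-02-02
Reference: 2022-06-17
Year difference: 2022 - 1959 = 63

63 years old


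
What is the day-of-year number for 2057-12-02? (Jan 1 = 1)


Date: December 2, 2057
Days in months 1 through 11: 334
Plus 2 days in December

Day of year: 336


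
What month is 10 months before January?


January is month 1
1 - 10 = -9; wrap: -9 + 12 = 3

March


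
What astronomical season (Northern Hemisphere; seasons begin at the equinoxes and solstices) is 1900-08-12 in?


Date: August 12
Astronomical Summer (approx.; exact equinox/solstice day varies by year): June 21 to September 21
August 12 falls within the Summer window

Summer


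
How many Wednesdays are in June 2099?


June 2099 has 30 days
Anchor: Jan 1, 2099. With p = 2099 - 1 = 2098: (p + p//4 - p//100 + p//400) mod 7 = (2098 + 524 - 20 + 5) mod 7 = 2607 mod 7 = 3 -> Thursday (Mon=0 ... Sun=6)
Days before June (Jan-May): 151; June 1 index = (3 + 151) mod 7 = 0 -> Monday
First Wednesday is June 3
Wednesdays: 3, 10, 17, 24

4 Wednesdays


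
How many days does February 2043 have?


February 2043 (leap year: no)

28 days


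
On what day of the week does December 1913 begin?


Target: December 1, 1913
Anchor: Jan 1, 1913. With p = 1913 - 1 = 1912: (p + p//4 - p//100 + p//400) mod 7 = (1912 + 478 - 19 + 4) mod 7 = 2375 mod 7 = 2 -> Wednesday (Mon=0 ... Sun=6)
Days before December (Jan-Nov): 334 days
Weekday index = (2 + 334) mod 7 = 0

Monday


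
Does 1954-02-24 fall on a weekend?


Anchor: Jan 1, 1954. With p = 1954 - 1 = 1953: (p + p//4 - p//100 + p//400) mod 7 = (1953 + 488 - 19 + 4) mod 7 = 2426 mod 7 = 4 -> Friday (Mon=0 ... Sun=6)
Day of year: 55; offset = 54
Weekday index = (4 + 54) mod 7 = 2 -> Wednesday
Weekend days: Saturday, Sunday

No


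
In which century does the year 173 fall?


Century = (year - 1) // 100 + 1
= (173 - 1) // 100 + 1
= 172 // 100 + 1
= 1 + 1

2nd century


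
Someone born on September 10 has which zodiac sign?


Date: September 10
Conventional tropical zodiac dates: Virgo from August 23 onward; Libra starts September 23
September 10 falls within the Virgo range

Virgo


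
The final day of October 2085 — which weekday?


October 2085 has 31 days
Anchor: Jan 1, 2085. With p = 2085 - 1 = 2084: (p + p//4 - p//100 + p//400) mod 7 = (2084 + 521 - 20 + 5) mod 7 = 2590 mod 7 = 0 -> Monday (Mon=0 ... Sun=6)
Days before October (Jan-Sep): 273; October 1 index = (0 + 273) mod 7 = 0 -> Monday
Last day offset: 31 - 1 = 30 days
Weekday index = (0 + 30) mod 7 = 2

Wednesday, October 31


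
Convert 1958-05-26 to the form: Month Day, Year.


ISO 1958-05-26 parses as year=1958, month=05, day=26
Month 5 -> May

May 26, 1958


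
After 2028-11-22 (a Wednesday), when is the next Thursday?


Current: Wednesday
Target: Thursday
Days ahead: 1

Next Thursday: 2028-11-23


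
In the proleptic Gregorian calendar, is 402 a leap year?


Gregorian leap year rule: divisible by 4, but not by 100, unless also by 400.
402 is not divisible by 4 -> not a leap year

No


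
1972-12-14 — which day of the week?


Date: December 14, 1972
Anchor: Jan 1, 1972. With p = 1972 - 1 = 1971: (p + p//4 - p//100 + p//400) mod 7 = (1971 + 492 - 19 + 4) mod 7 = 2448 mod 7 = 5 -> Saturday (Mon=0 ... Sun=6)
Days before December (Jan-Nov): 335; offset = 335 + 14 - 1 = 348
Weekday index = (5 + 348) mod 7 = 3

Day of the week: Thursday


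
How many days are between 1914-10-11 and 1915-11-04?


From 1914-10-11 to 1915-11-04
1914-10-11: days before October = 31 + 28 + 31 + 30 + 31 + 30 + 31 + 31 + 30 = 273 (1914 is not a leap year); day of year = 273 + 11 = 284
1915-11-04: days before November = 31 + 28 + 31 + 30 + 31 + 30 + 31 + 31 + 30 + 31 = 304 (1915 is not a leap year); day of year = 304 + 4 = 308
Rest of 1914: 365 - 284 = 81
Total = 81 + 308 = 389

389 days


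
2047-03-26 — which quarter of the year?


Month: March (month 3)
Q1: Jan-Mar, Q2: Apr-Jun, Q3: Jul-Sep, Q4: Oct-Dec

Q1


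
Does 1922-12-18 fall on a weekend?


Anchor: Jan 1, 1922. With p = 1922 - 1 = 1921: (p + p//4 - p//100 + p//400) mod 7 = (1921 + 480 - 19 + 4) mod 7 = 2386 mod 7 = 6 -> Sunday (Mon=0 ... Sun=6)
Day of year: 352; offset = 351
Weekday index = (6 + 351) mod 7 = 0 -> Monday
Weekend days: Saturday, Sunday

No


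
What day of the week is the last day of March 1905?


March 1905 has 31 days
Anchor: Jan 1, 1905. With p = 1905 - 1 = 1904: (p + p//4 - p//100 + p//400) mod 7 = (1904 + 476 - 19 + 4) mod 7 = 2365 mod 7 = 6 -> Sunday (Mon=0 ... Sun=6)
Days before March (Jan-Feb): 59; March 1 index = (6 + 59) mod 7 = 2 -> Wednesday
Last day offset: 31 - 1 = 30 days
Weekday index = (2 + 30) mod 7 = 4

Friday, March 31


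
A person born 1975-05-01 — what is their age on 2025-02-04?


Birth: 1975-05-01
Reference: 2025-02-04
Year difference: 2025 - 1975 = 50
Birthday not yet reached in 2025, subtract 1

49 years old


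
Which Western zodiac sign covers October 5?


Date: October 5
Conventional tropical zodiac dates: Libra from September 23 onward; Scorpio starts October 23
October 5 falls within the Libra range

Libra


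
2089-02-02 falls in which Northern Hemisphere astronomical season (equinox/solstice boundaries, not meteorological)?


Date: February 2
Astronomical Winter (approx.; exact equinox/solstice day varies by year): December 21 to March 19
February 2 falls within the Winter window

Winter


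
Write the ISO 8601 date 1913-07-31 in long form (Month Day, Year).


ISO 1913-07-31 parses as year=1913, month=07, day=31
Month 7 -> July

July 31, 1913


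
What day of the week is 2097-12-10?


Date: December 10, 2097
Anchor: Jan 1, 2097. With p = 2097 - 1 = 2096: (p + p//4 - p//100 + p//400) mod 7 = (2096 + 524 - 20 + 5) mod 7 = 2605 mod 7 = 1 -> Tuesday (Mon=0 ... Sun=6)
Days before December (Jan-Nov): 334; offset = 334 + 10 - 1 = 343
Weekday index = (1 + 343) mod 7 = 1

Day of the week: Tuesday


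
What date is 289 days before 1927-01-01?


Start: 1927-01-01, subtract 289 days
Back 1 day from January 1 reaches December 31, 1926 -> 288 left
December 1926 has 31 days -> back to November 30, 1926 -> 257 left
November 1926 has 30 days -> back to October 31, 1926 -> 227 left
October 1926 has 31 days -> back to September 30, 1926 -> 196 left
September 1926 has 30 days -> back to August 31, 1926 -> 166 left
August 1926 has 31 days -> back to July 31, 1926 -> 135 left
July 1926 has 31 days -> back to June 30, 1926 -> 104 left
June 1926 has 30 days -> back to May 31, 1926 -> 74 left
May 1926 has 31 days -> back to April 30, 1926 -> 43 left
April 1926 has 30 days -> back to March 31, 1926 -> 13 left
March 1926: 31 - 13 = 18 -> lands on March 18

Result: 1926-03-18


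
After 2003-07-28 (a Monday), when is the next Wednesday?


Current: Monday
Target: Wednesday
Days ahead: 2

Next Wednesday: 2003-07-30


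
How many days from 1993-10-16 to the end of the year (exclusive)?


Day of year: 289 of 365
Remaining = 365 - 289

76 days


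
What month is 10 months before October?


October is month 10
10 - 10 = 0; wrap: 0 + 12 = 12

December


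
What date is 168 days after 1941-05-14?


Start: 1941-05-14, add 168 days
May 1941 has 31 days: 31 - 14 = 17 days to May 31 -> 151 left
June 1941 has 30 days -> 121 left
July 1941 has 31 days -> 90 left
August 1941 has 31 days -> 59 left
September 1941 has 30 days -> 29 left
October 1941: 29 <= 31 -> lands on October 29

Result: 1941-10-29


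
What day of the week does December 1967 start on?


Target: December 1, 1967
Anchor: Jan 1, 1967. With p = 1967 - 1 = 1966: (p + p//4 - p//100 + p//400) mod 7 = (1966 + 491 - 19 + 4) mod 7 = 2442 mod 7 = 6 -> Sunday (Mon=0 ... Sun=6)
Days before December (Jan-Nov): 334 days
Weekday index = (6 + 334) mod 7 = 4

Friday


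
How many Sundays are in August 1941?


August 1941 has 31 days
Anchor: Jan 1, 1941. With p = 1941 - 1 = 1940: (p + p//4 - p//100 + p//400) mod 7 = (1940 + 485 - 19 + 4) mod 7 = 2410 mod 7 = 2 -> Wednesday (Mon=0 ... Sun=6)
Days before August (Jan-Jul): 212; August 1 index = (2 + 212) mod 7 = 4 -> Friday
First Sunday is August 3
Sundays: 3, 10, 17, 24, 31

5 Sundays


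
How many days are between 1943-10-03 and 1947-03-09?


From 1943-10-03 to 1947-03-09
1943-10-03: days before October = 31 + 28 + 31 + 30 + 31 + 30 + 31 + 31 + 30 = 273 (1943 is not a leap year); day of year = 273 + 3 = 276
1947-03-09: days before March = 31 + 28 = 59 (1947 is not a leap year); day of year = 59 + 9 = 68
Rest of 1943: 365 - 276 = 89
Full years 1944 (366), 1945 (365), 1946 (365): 1096
Total = 89 + 1096 + 68 = 1253

1253 days


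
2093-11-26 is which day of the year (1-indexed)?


Date: November 26, 2093
Days in months 1 through 10: 304
Plus 26 days in November

Day of year: 330


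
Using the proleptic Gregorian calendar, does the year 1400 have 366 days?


Gregorian leap year rule: divisible by 4, but not by 100, unless also by 400.
1400 is divisible by 100 but not 400 -> not a leap year

No


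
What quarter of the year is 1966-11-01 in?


Month: November (month 11)
Q1: Jan-Mar, Q2: Apr-Jun, Q3: Jul-Sep, Q4: Oct-Dec

Q4


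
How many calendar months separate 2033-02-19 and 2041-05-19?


From February 2033 to May 2041
8 years * 12 = 96 months, plus 3 months = 99

99 months


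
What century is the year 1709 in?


Century = (year - 1) // 100 + 1
= (1709 - 1) // 100 + 1
= 1708 // 100 + 1
= 17 + 1

18th century


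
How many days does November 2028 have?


November 2028

30 days


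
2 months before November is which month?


November is month 11
11 - 2 = 9

September


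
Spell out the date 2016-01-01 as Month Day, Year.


ISO 2016-01-01 parses as year=2016, month=01, day=01
Month 1 -> January

January 1, 2016


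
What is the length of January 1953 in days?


January 1953

31 days


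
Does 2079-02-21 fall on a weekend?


Anchor: Jan 1, 2079. With p = 2079 - 1 = 2078: (p + p//4 - p//100 + p//400) mod 7 = (2078 + 519 - 20 + 5) mod 7 = 2582 mod 7 = 6 -> Sunday (Mon=0 ... Sun=6)
Day of year: 52; offset = 51
Weekday index = (6 + 51) mod 7 = 1 -> Tuesday
Weekend days: Saturday, Sunday

No


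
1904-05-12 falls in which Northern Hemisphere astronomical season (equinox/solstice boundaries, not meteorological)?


Date: May 12
Astronomical Spring (approx.; exact equinox/solstice day varies by year): March 20 to June 20
May 12 falls within the Spring window

Spring


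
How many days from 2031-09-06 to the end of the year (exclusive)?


Day of year: 249 of 365
Remaining = 365 - 249

116 days


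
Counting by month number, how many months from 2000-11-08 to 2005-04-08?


From November 2000 to April 2005
5 years * 12 = 60 months, minus 7 months = 53

53 months


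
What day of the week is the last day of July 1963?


July 1963 has 31 days
Anchor: Jan 1, 1963. With p = 1963 - 1 = 1962: (p + p//4 - p//100 + p//400) mod 7 = (1962 + 490 - 19 + 4) mod 7 = 2437 mod 7 = 1 -> Tuesday (Mon=0 ... Sun=6)
Days before July (Jan-Jun): 181; July 1 index = (1 + 181) mod 7 = 0 -> Monday
Last day offset: 31 - 1 = 30 days
Weekday index = (0 + 30) mod 7 = 2

Wednesday, July 31


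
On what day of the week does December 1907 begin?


Target: December 1, 1907
Anchor: Jan 1, 1907. With p = 1907 - 1 = 1906: (p + p//4 - p//100 + p//400) mod 7 = (1906 + 476 - 19 + 4) mod 7 = 2367 mod 7 = 1 -> Tuesday (Mon=0 ... Sun=6)
Days before December (Jan-Nov): 334 days
Weekday index = (1 + 334) mod 7 = 6

Sunday


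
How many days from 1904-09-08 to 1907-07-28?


From 1904-09-08 to 1907-07-28
1904-09-08: days before September = 31 + 29 + 31 + 30 + 31 + 30 + 31 + 31 = 244 (1904 is a leap year); day of year = 244 + 8 = 252
1907-07-28: days before July = 31 + 28 + 31 + 30 + 31 + 30 = 181 (1907 is not a leap year); day of year = 181 + 28 = 209
Rest of 1904: 366 - 252 = 114
Full years 1905 (365), 1906 (365): 730
Total = 114 + 730 + 209 = 1053

1053 days


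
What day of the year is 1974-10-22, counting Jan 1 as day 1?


Date: October 22, 1974
Days in months 1 through 9: 273
Plus 22 days in October

Day of year: 295


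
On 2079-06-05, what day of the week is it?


Date: June 5, 2079
Anchor: Jan 1, 2079. With p = 2079 - 1 = 2078: (p + p//4 - p//100 + p//400) mod 7 = (2078 + 519 - 20 + 5) mod 7 = 2582 mod 7 = 6 -> Sunday (Mon=0 ... Sun=6)
Days before June (Jan-May): 151; offset = 151 + 5 - 1 = 155
Weekday index = (6 + 155) mod 7 = 0

Day of the week: Monday


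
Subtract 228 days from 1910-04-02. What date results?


Start: 1910-04-02, subtract 228 days
Back 2 days from April 2 reaches March 31, 1910 -> 226 left
March 1910 has 31 days -> back to February 28, 1910 -> 195 left
February 1910 has 28 days -> back to January 31, 1910 -> 167 left
January 1910 has 31 days -> back to December 31, 1909 -> 136 left
December 1909 has 31 days -> back to November 30, 1909 -> 105 left
November 1909 has 30 days -> back to October 31, 1909 -> 75 left
October 1909 has 31 days -> back to September 30, 1909 -> 44 left
September 1909 has 30 days -> back to August 31, 1909 -> 14 left
August 1909: 31 - 14 = 17 -> lands on August 17

Result: 1909-08-17


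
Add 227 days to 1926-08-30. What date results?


Start: 1926-08-30, add 227 days
August 1926 has 31 days: 31 - 30 = 1 day to August 31 -> 226 left
September 1926 has 30 days -> 196 left
October 1926 has 31 days -> 165 left
November 1926 has 30 days -> 135 left
December 1926 has 31 days -> 104 left
January 1927 has 31 days -> 73 left
February 1927 has 28 days -> 45 left
March 1927 has 31 days -> 14 left
April 1927: 14 <= 30 -> lands on April 14

Result: 1927-04-14


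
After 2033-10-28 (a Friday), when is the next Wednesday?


Current: Friday
Target: Wednesday
Days ahead: 5

Next Wednesday: 2033-11-02


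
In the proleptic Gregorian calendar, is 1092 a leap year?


Gregorian leap year rule: divisible by 4, but not by 100, unless also by 400.
1092 is divisible by 4 but not 100 -> leap year

Yes


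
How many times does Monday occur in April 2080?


April 2080 has 30 days
Anchor: Jan 1, 2080. With p = 2080 - 1 = 2079: (p + p//4 - p//100 + p//400) mod 7 = (2079 + 519 - 20 + 5) mod 7 = 2583 mod 7 = 0 -> Monday (Mon=0 ... Sun=6)
Days before April (Jan-Mar): 91; April 1 index = (0 + 91) mod 7 = 0 -> Monday
First Monday is April 1
Mondays: 1, 8, 15, 22, 29

5 Mondays


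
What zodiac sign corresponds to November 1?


Date: November 1
Conventional tropical zodiac dates: Scorpio from October 23 onward; Sagittarius starts November 22
November 1 falls within the Scorpio range

Scorpio


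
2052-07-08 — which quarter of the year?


Month: July (month 7)
Q1: Jan-Mar, Q2: Apr-Jun, Q3: Jul-Sep, Q4: Oct-Dec

Q3


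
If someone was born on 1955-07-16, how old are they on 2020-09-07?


Birth: 1955-07-16
Reference: 2020-09-07
Year difference: 2020 - 1955 = 65

65 years old


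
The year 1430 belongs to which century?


Century = (year - 1) // 100 + 1
= (1430 - 1) // 100 + 1
= 1429 // 100 + 1
= 14 + 1

15th century


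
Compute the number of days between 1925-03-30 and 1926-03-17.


From 1925-03-30 to 1926-03-17
1925-03-30: days before March = 31 + 28 = 59 (1925 is not a leap year); day of year = 59 + 30 = 89
1926-03-17: days before March = 31 + 28 = 59 (1926 is not a leap year); day of year = 59 + 17 = 76
Rest of 1925: 365 - 89 = 276
Total = 276 + 76 = 352

352 days


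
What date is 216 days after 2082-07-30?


Start: 2082-07-30, add 216 days
July 2082 has 31 days: 31 - 30 = 1 day to July 31 -> 215 left
August 2082 has 31 days -> 184 left
September 2082 has 30 days -> 154 left
October 2082 has 31 days -> 123 left
November 2082 has 30 days -> 93 left
December 2082 has 31 days -> 62 left
January 2083 has 31 days -> 31 left
February 2083 has 28 days -> 3 left
March 2083: 3 <= 31 -> lands on March 3

Result: 2083-03-03


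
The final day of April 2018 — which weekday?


April 2018 has 30 days
Anchor: Jan 1, 2018. With p = 2018 - 1 = 2017: (p + p//4 - p//100 + p//400) mod 7 = (2017 + 504 - 20 + 5) mod 7 = 2506 mod 7 = 0 -> Monday (Mon=0 ... Sun=6)
Days before April (Jan-Mar): 90; April 1 index = (0 + 90) mod 7 = 6 -> Sunday
Last day offset: 30 - 1 = 29 days
Weekday index = (6 + 29) mod 7 = 0

Monday, April 30


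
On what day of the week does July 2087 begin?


Target: July 1, 2087
Anchor: Jan 1, 2087. With p = 2087 - 1 = 2086: (p + p//4 - p//100 + p//400) mod 7 = (2086 + 521 - 20 + 5) mod 7 = 2592 mod 7 = 2 -> Wednesday (Mon=0 ... Sun=6)
Days before July (Jan-Jun): 181 days
Weekday index = (2 + 181) mod 7 = 1

Tuesday


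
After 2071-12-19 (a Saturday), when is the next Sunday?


Current: Saturday
Target: Sunday
Days ahead: 1

Next Sunday: 2071-12-20


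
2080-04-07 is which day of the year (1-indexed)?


Date: April 7, 2080
Days in months 1 through 3: 91
Plus 7 days in April

Day of year: 98


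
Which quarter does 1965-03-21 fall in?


Month: March (month 3)
Q1: Jan-Mar, Q2: Apr-Jun, Q3: Jul-Sep, Q4: Oct-Dec

Q1


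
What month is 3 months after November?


November is month 11
11 + 3 = 14; wrap: 14 - 12 = 2

February


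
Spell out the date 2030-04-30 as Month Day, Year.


ISO 2030-04-30 parses as year=2030, month=04, day=30
Month 4 -> April

April 30, 2030


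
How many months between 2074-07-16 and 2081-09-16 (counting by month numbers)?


From July 2074 to September 2081
7 years * 12 = 84 months, plus 2 months = 86

86 months


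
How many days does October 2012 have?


October 2012

31 days


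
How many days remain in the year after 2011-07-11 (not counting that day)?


Day of year: 192 of 365
Remaining = 365 - 192

173 days


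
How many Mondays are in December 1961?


December 1961 has 31 days
Anchor: Jan 1, 1961. With p = 1961 - 1 = 1960: (p + p//4 - p//100 + p//400) mod 7 = (1960 + 490 - 19 + 4) mod 7 = 2435 mod 7 = 6 -> Sunday (Mon=0 ... Sun=6)
Days before December (Jan-Nov): 334; December 1 index = (6 + 334) mod 7 = 4 -> Friday
First Monday is December 4
Mondays: 4, 11, 18, 25

4 Mondays


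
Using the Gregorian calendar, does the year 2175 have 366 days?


Gregorian leap year rule: divisible by 4, but not by 100, unless also by 400.
2175 is not divisible by 4 -> not a leap year

No


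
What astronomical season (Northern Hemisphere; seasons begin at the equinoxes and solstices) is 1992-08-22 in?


Date: August 22
Astronomical Summer (approx.; exact equinox/solstice day varies by year): June 21 to September 21
August 22 falls within the Summer window

Summer


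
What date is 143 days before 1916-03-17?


Start: 1916-03-17, subtract 143 days
Back 17 days from March 17 reaches February 29, 1916 -> 126 left
February 1916 has 29 days -> back to January 31, 1916 -> 97 left
January 1916 has 31 days -> back to December 31, 1915 -> 66 left
December 1915 has 31 days -> back to November 30, 1915 -> 35 left
November 1915 has 30 days -> back to October 31, 1915 -> 5 left
October 1915: 31 - 5 = 26 -> lands on October 26

Result: 1915-10-26


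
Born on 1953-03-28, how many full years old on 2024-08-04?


Birth: 1953-03-28
Reference: 2024-08-04
Year difference: 2024 - 1953 = 71

71 years old


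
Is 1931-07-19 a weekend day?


Anchor: Jan 1, 1931. With p = 1931 - 1 = 1930: (p + p//4 - p//100 + p//400) mod 7 = (1930 + 482 - 19 + 4) mod 7 = 2397 mod 7 = 3 -> Thursday (Mon=0 ... Sun=6)
Day of year: 200; offset = 199
Weekday index = (3 + 199) mod 7 = 6 -> Sunday
Weekend days: Saturday, Sunday

Yes


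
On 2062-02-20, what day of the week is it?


Date: February 20, 2062
Anchor: Jan 1, 2062. With p = 2062 - 1 = 2061: (p + p//4 - p//100 + p//400) mod 7 = (2061 + 515 - 20 + 5) mod 7 = 2561 mod 7 = 6 -> Sunday (Mon=0 ... Sun=6)
Days before February (Jan): 31; offset = 31 + 20 - 1 = 50
Weekday index = (6 + 50) mod 7 = 0

Day of the week: Monday


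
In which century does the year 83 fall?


Century = (year - 1) // 100 + 1
= (83 - 1) // 100 + 1
= 82 // 100 + 1
= 0 + 1

1st century


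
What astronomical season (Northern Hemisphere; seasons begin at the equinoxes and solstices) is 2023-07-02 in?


Date: July 2
Astronomical Summer (approx.; exact equinox/solstice day varies by year): June 21 to September 21
July 2 falls within the Summer window

Summer


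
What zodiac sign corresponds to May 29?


Date: May 29
Conventional tropical zodiac dates: Gemini from May 21 onward; Cancer starts June 21
May 29 falls within the Gemini range

Gemini


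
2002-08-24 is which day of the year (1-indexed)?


Date: August 24, 2002
Days in months 1 through 7: 212
Plus 24 days in August

Day of year: 236


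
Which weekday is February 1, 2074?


Target: February 1, 2074
Anchor: Jan 1, 2074. With p = 2074 - 1 = 2073: (p + p//4 - p//100 + p//400) mod 7 = (2073 + 518 - 20 + 5) mod 7 = 2576 mod 7 = 0 -> Monday (Mon=0 ... Sun=6)
Days before February (Jan): 31 days
Weekday index = (0 + 31) mod 7 = 3

Thursday


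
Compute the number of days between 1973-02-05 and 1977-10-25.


From 1973-02-05 to 1977-10-25
1973-02-05: days before February = 31; day of year = 31 + 5 = 36
1977-10-25: days before October = 31 + 28 + 31 + 30 + 31 + 30 + 31 + 31 + 30 = 273 (1977 is not a leap year); day of year = 273 + 25 = 298
Rest of 1973: 365 - 36 = 329
Full years 1974 (365), 1975 (365), 1976 (366): 1096
Total = 329 + 1096 + 298 = 1723

1723 days


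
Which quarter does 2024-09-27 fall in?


Month: September (month 9)
Q1: Jan-Mar, Q2: Apr-Jun, Q3: Jul-Sep, Q4: Oct-Dec

Q3


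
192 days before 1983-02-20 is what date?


Start: 1983-02-20, subtract 192 days
Back 20 days from February 20 reaches January 31, 1983 -> 172 left
January 1983 has 31 days -> back to December 31, 1982 -> 141 left
December 1982 has 31 days -> back to November 30, 1982 -> 110 left
November 1982 has 30 days -> back to October 31, 1982 -> 80 left
October 1982 has 31 days -> back to September 30, 1982 -> 49 left
September 1982 has 30 days -> back to August 31, 1982 -> 19 left
August 1982: 31 - 19 = 12 -> lands on August 12

Result: 1982-08-12


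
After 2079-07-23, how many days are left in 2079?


Day of year: 204 of 365
Remaining = 365 - 204

161 days


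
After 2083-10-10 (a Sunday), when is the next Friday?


Current: Sunday
Target: Friday
Days ahead: 5

Next Friday: 2083-10-15


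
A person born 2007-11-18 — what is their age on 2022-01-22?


Birth: 2007-11-18
Reference: 2022-01-22
Year difference: 2022 - 2007 = 15
Birthday not yet reached in 2022, subtract 1

14 years old


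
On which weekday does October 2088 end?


October 2088 has 31 days
Anchor: Jan 1, 2088. With p = 2088 - 1 = 2087: (p + p//4 - p//100 + p//400) mod 7 = (2087 + 521 - 20 + 5) mod 7 = 2593 mod 7 = 3 -> Thursday (Mon=0 ... Sun=6)
Days before October (Jan-Sep): 274; October 1 index = (3 + 274) mod 7 = 4 -> Friday
Last day offset: 31 - 1 = 30 days
Weekday index = (4 + 30) mod 7 = 6

Sunday, October 31


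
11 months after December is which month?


December is month 12
12 + 11 = 23; wrap: 23 - 12 = 11

November


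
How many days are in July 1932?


July 1932

31 days


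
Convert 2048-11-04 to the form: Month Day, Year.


ISO 2048-11-04 parses as year=2048, month=11, day=04
Month 11 -> November

November 4, 2048


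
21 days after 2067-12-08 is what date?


Start: 2067-12-08, add 21 days
December 2067 has 31 days; 8 + 21 = 29 stays within December

Result: 2067-12-29


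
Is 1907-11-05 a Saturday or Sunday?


Anchor: Jan 1, 1907. With p = 1907 - 1 = 1906: (p + p//4 - p//100 + p//400) mod 7 = (1906 + 476 - 19 + 4) mod 7 = 2367 mod 7 = 1 -> Tuesday (Mon=0 ... Sun=6)
Day of year: 309; offset = 308
Weekday index = (1 + 308) mod 7 = 1 -> Tuesday
Weekend days: Saturday, Sunday

No


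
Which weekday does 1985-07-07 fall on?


Date: July 7, 1985
Anchor: Jan 1, 1985. With p = 1985 - 1 = 1984: (p + p//4 - p//100 + p//400) mod 7 = (1984 + 496 - 19 + 4) mod 7 = 2465 mod 7 = 1 -> Tuesday (Mon=0 ... Sun=6)
Days before July (Jan-Jun): 181; offset = 181 + 7 - 1 = 187
Weekday index = (1 + 187) mod 7 = 6

Day of the week: Sunday


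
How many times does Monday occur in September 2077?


September 2077 has 30 days
Anchor: Jan 1, 2077. With p = 2077 - 1 = 2076: (p + p//4 - p//100 + p//400) mod 7 = (2076 + 519 - 20 + 5) mod 7 = 2580 mod 7 = 4 -> Friday (Mon=0 ... Sun=6)
Days before September (Jan-Aug): 243; September 1 index = (4 + 243) mod 7 = 2 -> Wednesday
First Monday is September 6
Mondays: 6, 13, 20, 27

4 Mondays


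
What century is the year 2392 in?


Century = (year - 1) // 100 + 1
= (2392 - 1) // 100 + 1
= 2391 // 100 + 1
= 23 + 1

24th century


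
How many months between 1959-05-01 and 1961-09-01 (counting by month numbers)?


From May 1959 to September 1961
2 years * 12 = 24 months, plus 4 months = 28

28 months


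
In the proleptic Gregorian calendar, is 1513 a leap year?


Gregorian leap year rule: divisible by 4, but not by 100, unless also by 400.
1513 is not divisible by 4 -> not a leap year

No


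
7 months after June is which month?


June is month 6
6 + 7 = 13; wrap: 13 - 12 = 1

January


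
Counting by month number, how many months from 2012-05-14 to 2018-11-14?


From May 2012 to November 2018
6 years * 12 = 72 months, plus 6 months = 78

78 months


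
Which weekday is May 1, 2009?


Target: May 1, 2009
Anchor: Jan 1, 2009. With p = 2009 - 1 = 2008: (p + p//4 - p//100 + p//400) mod 7 = (2008 + 502 - 20 + 5) mod 7 = 2495 mod 7 = 3 -> Thursday (Mon=0 ... Sun=6)
Days before May (Jan-Apr): 120 days
Weekday index = (3 + 120) mod 7 = 4

Friday


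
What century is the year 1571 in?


Century = (year - 1) // 100 + 1
= (1571 - 1) // 100 + 1
= 1570 // 100 + 1
= 15 + 1

16th century


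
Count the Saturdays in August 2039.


August 2039 has 31 days
Anchor: Jan 1, 2039. With p = 2039 - 1 = 2038: (p + p//4 - p//100 + p//400) mod 7 = (2038 + 509 - 20 + 5) mod 7 = 2532 mod 7 = 5 -> Saturday (Mon=0 ... Sun=6)
Days before August (Jan-Jul): 212; August 1 index = (5 + 212) mod 7 = 0 -> Monday
First Saturday is August 6
Saturdays: 6, 13, 20, 27

4 Saturdays


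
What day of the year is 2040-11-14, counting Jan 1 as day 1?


Date: November 14, 2040
Days in months 1 through 10: 305
Plus 14 days in November

Day of year: 319


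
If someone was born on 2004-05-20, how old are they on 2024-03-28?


Birth: 2004-05-20
Reference: 2024-03-28
Year difference: 2024 - 2004 = 20
Birthday not yet reached in 2024, subtract 1

19 years old


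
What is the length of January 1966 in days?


January 1966

31 days


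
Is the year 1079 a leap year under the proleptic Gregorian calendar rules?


Gregorian leap year rule: divisible by 4, but not by 100, unless also by 400.
1079 is not divisible by 4 -> not a leap year

No


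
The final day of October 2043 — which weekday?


October 2043 has 31 days
Anchor: Jan 1, 2043. With p = 2043 - 1 = 2042: (p + p//4 - p//100 + p//400) mod 7 = (2042 + 510 - 20 + 5) mod 7 = 2537 mod 7 = 3 -> Thursday (Mon=0 ... Sun=6)
Days before October (Jan-Sep): 273; October 1 index = (3 + 273) mod 7 = 3 -> Thursday
Last day offset: 31 - 1 = 30 days
Weekday index = (3 + 30) mod 7 = 5

Saturday, October 31


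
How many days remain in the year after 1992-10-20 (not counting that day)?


Day of year: 294 of 366
Remaining = 366 - 294

72 days


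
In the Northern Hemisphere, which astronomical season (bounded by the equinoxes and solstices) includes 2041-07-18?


Date: July 18
Astronomical Summer (approx.; exact equinox/solstice day varies by year): June 21 to September 21
July 18 falls within the Summer window

Summer


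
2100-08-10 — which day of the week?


Date: August 10, 2100
Anchor: Jan 1, 2100. With p = 2100 - 1 = 2099: (p + p//4 - p//100 + p//400) mod 7 = (2099 + 524 - 20 + 5) mod 7 = 2608 mod 7 = 4 -> Friday (Mon=0 ... Sun=6)
Days before August (Jan-Jul): 212; offset = 212 + 10 - 1 = 221
Weekday index = (4 + 221) mod 7 = 1

Day of the week: Tuesday


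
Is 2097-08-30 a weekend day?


Anchor: Jan 1, 2097. With p = 2097 - 1 = 2096: (p + p//4 - p//100 + p//400) mod 7 = (2096 + 524 - 20 + 5) mod 7 = 2605 mod 7 = 1 -> Tuesday (Mon=0 ... Sun=6)
Day of year: 242; offset = 241
Weekday index = (1 + 241) mod 7 = 4 -> Friday
Weekend days: Saturday, Sunday

No


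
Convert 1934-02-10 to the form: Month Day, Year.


ISO 1934-02-10 parses as year=1934, month=02, day=10
Month 2 -> February

February 10, 1934


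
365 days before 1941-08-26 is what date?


Start: 1941-08-26, subtract 365 days
Back 26 days from August 26 reaches July 31, 1941 -> 339 left
July 1941 has 31 days -> back to June 30, 1941 -> 308 left
June 1941 has 30 days -> back to May 31, 1941 -> 278 left
May 1941 has 31 days -> back to April 30, 1941 -> 247 left
April 1941 has 30 days -> back to March 31, 1941 -> 217 left
March 1941 has 31 days -> back to February 28, 1941 -> 186 left
February 1941 has 28 days -> back to January 31, 1941 -> 158 left
January 1941 has 31 days -> back to December 31, 1940 -> 127 left
December 1940 has 31 days -> back to November 30, 1940 -> 96 left
November 1940 has 30 days -> back to October 31, 1940 -> 66 left
October 1940 has 31 days -> back to September 30, 1940 -> 35 left
September 1940 has 30 days -> back to August 31, 1940 -> 5 left
August 1940: 31 - 5 = 26 -> lands on August 26

Result: 1940-08-26


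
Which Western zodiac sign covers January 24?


Date: January 24
Conventional tropical zodiac dates: Aquarius from January 20 onward; Pisces starts February 19
January 24 falls within the Aquarius range

Aquarius


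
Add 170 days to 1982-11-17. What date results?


Start: 1982-11-17, add 170 days
November 1982 has 30 days: 30 - 17 = 13 days to November 30 -> 157 left
December 1982 has 31 days -> 126 left
January 1983 has 31 days -> 95 left
February 1983 has 28 days -> 67 left
March 1983 has 31 days -> 36 left
April 1983 has 30 days -> 6 left
May 1983: 6 <= 31 -> lands on May 6

Result: 1983-05-06


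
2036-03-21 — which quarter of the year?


Month: March (month 3)
Q1: Jan-Mar, Q2: Apr-Jun, Q3: Jul-Sep, Q4: Oct-Dec

Q1


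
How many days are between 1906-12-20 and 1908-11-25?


From 1906-12-20 to 1908-11-25
1906-12-20: days before December = 31 + 28 + 31 + 30 + 31 + 30 + 31 + 31 + 30 + 31 + 30 = 334 (1906 is not a leap year); day of year = 334 + 20 = 354
1908-11-25: days before November = 31 + 29 + 31 + 30 + 31 + 30 + 31 + 31 + 30 + 31 = 305 (1908 is a leap year); day of year = 305 + 25 = 330
Rest of 1906: 365 - 354 = 11
Full years 1907 (365): 365
Total = 11 + 365 + 330 = 706

706 days


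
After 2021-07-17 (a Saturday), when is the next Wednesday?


Current: Saturday
Target: Wednesday
Days ahead: 4

Next Wednesday: 2021-07-21


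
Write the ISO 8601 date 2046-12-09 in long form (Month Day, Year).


ISO 2046-12-09 parses as year=2046, month=12, day=09
Month 12 -> December

December 9, 2046


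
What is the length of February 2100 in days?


February 2100 (leap year: no)

28 days


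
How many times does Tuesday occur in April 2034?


April 2034 has 30 days
Anchor: Jan 1, 2034. With p = 2034 - 1 = 2033: (p + p//4 - p//100 + p//400) mod 7 = (2033 + 508 - 20 + 5) mod 7 = 2526 mod 7 = 6 -> Sunday (Mon=0 ... Sun=6)
Days before April (Jan-Mar): 90; April 1 index = (6 + 90) mod 7 = 5 -> Saturday
First Tuesday is April 4
Tuesdays: 4, 11, 18, 25

4 Tuesdays


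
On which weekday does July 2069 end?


July 2069 has 31 days
Anchor: Jan 1, 2069. With p = 2069 - 1 = 2068: (p + p//4 - p//100 + p//400) mod 7 = (2068 + 517 - 20 + 5) mod 7 = 2570 mod 7 = 1 -> Tuesday (Mon=0 ... Sun=6)
Days before July (Jan-Jun): 181; July 1 index = (1 + 181) mod 7 = 0 -> Monday
Last day offset: 31 - 1 = 30 days
Weekday index = (0 + 30) mod 7 = 2

Wednesday, July 31


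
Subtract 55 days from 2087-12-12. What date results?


Start: 2087-12-12, subtract 55 days
Back 12 days from December 12 reaches November 30, 2087 -> 43 left
November 2087 has 30 days -> back to October 31, 2087 -> 13 left
October 2087: 31 - 13 = 18 -> lands on October 18

Result: 2087-10-18


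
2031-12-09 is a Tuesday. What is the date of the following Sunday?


Current: Tuesday
Target: Sunday
Days ahead: 5

Next Sunday: 2031-12-14


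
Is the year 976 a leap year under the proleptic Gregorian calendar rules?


Gregorian leap year rule: divisible by 4, but not by 100, unless also by 400.
976 is divisible by 4 but not 100 -> leap year

Yes


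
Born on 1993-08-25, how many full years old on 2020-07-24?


Birth: 1993-08-25
Reference: 2020-07-24
Year difference: 2020 - 1993 = 27
Birthday not yet reached in 2020, subtract 1

26 years old


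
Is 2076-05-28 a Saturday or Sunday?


Anchor: Jan 1, 2076. With p = 2076 - 1 = 2075: (p + p//4 - p//100 + p//400) mod 7 = (2075 + 518 - 20 + 5) mod 7 = 2578 mod 7 = 2 -> Wednesday (Mon=0 ... Sun=6)
Day of year: 149; offset = 148
Weekday index = (2 + 148) mod 7 = 3 -> Thursday
Weekend days: Saturday, Sunday

No


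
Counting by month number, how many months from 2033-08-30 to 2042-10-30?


From August 2033 to October 2042
9 years * 12 = 108 months, plus 2 months = 110

110 months


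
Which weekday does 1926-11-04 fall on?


Date: November 4, 1926
Anchor: Jan 1, 1926. With p = 1926 - 1 = 1925: (p + p//4 - p//100 + p//400) mod 7 = (1925 + 481 - 19 + 4) mod 7 = 2391 mod 7 = 4 -> Friday (Mon=0 ... Sun=6)
Days before November (Jan-Oct): 304; offset = 304 + 4 - 1 = 307
Weekday index = (4 + 307) mod 7 = 3

Day of the week: Thursday


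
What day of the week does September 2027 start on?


Target: September 1, 2027
Anchor: Jan 1, 2027. With p = 2027 - 1 = 2026: (p + p//4 - p//100 + p//400) mod 7 = (2026 + 506 - 20 + 5) mod 7 = 2517 mod 7 = 4 -> Friday (Mon=0 ... Sun=6)
Days before September (Jan-Aug): 243 days
Weekday index = (4 + 243) mod 7 = 2

Wednesday


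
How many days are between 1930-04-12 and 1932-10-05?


From 1930-04-12 to 1932-10-05
1930-04-12: days before April = 31 + 28 + 31 = 90 (1930 is not a leap year); day of year = 90 + 12 = 102
1932-10-05: days before October = 31 + 29 + 31 + 30 + 31 + 30 + 31 + 31 + 30 = 274 (1932 is a leap year); day of year = 274 + 5 = 279
Rest of 1930: 365 - 102 = 263
Full years 1931 (365): 365
Total = 263 + 365 + 279 = 907

907 days


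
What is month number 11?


Month 11 of 12

November


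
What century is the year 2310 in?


Century = (year - 1) // 100 + 1
= (2310 - 1) // 100 + 1
= 2309 // 100 + 1
= 23 + 1

24th century


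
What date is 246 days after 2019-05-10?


Start: 2019-05-10, add 246 days
May 2019 has 31 days: 31 - 10 = 21 days to May 31 -> 225 left
June 2019 has 30 days -> 195 left
July 2019 has 31 days -> 164 left
August 2019 has 31 days -> 133 left
September 2019 has 30 days -> 103 left
October 2019 has 31 days -> 72 left
November 2019 has 30 days -> 42 left
December 2019 has 31 days -> 11 left
January 2020: 11 <= 31 -> lands on January 11

Result: 2020-01-11


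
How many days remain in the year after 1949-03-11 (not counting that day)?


Day of year: 70 of 365
Remaining = 365 - 70

295 days


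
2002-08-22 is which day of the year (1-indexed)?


Date: August 22, 2002
Days in months 1 through 7: 212
Plus 22 days in August

Day of year: 234


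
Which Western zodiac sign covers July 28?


Date: July 28
Conventional tropical zodiac dates: Leo from July 23 onward; Virgo starts August 23
July 28 falls within the Leo range

Leo


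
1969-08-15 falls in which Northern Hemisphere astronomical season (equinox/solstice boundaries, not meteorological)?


Date: August 15
Astronomical Summer (approx.; exact equinox/solstice day varies by year): June 21 to September 21
August 15 falls within the Summer window

Summer


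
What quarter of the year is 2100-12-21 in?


Month: December (month 12)
Q1: Jan-Mar, Q2: Apr-Jun, Q3: Jul-Sep, Q4: Oct-Dec

Q4


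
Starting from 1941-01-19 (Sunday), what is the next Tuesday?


Current: Sunday
Target: Tuesday
Days ahead: 2

Next Tuesday: 1941-01-21


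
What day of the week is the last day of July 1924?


July 1924 has 31 days
Anchor: Jan 1, 1924. With p = 1924 - 1 = 1923: (p + p//4 - p//100 + p//400) mod 7 = (1923 + 480 - 19 + 4) mod 7 = 2388 mod 7 = 1 -> Tuesday (Mon=0 ... Sun=6)
Days before July (Jan-Jun): 182; July 1 index = (1 + 182) mod 7 = 1 -> Tuesday
Last day offset: 31 - 1 = 30 days
Weekday index = (1 + 30) mod 7 = 3

Thursday, July 31


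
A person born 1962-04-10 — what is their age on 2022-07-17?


Birth: 1962-04-10
Reference: 2022-07-17
Year difference: 2022 - 1962 = 60

60 years old


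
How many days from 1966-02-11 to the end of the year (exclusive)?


Day of year: 42 of 365
Remaining = 365 - 42

323 days


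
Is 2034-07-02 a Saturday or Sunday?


Anchor: Jan 1, 2034. With p = 2034 - 1 = 2033: (p + p//4 - p//100 + p//400) mod 7 = (2033 + 508 - 20 + 5) mod 7 = 2526 mod 7 = 6 -> Sunday (Mon=0 ... Sun=6)
Day of year: 183; offset = 182
Weekday index = (6 + 182) mod 7 = 6 -> Sunday
Weekend days: Saturday, Sunday

Yes


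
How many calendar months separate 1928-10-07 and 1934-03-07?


From October 1928 to March 1934
6 years * 12 = 72 months, minus 7 months = 65

65 months


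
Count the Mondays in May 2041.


May 2041 has 31 days
Anchor: Jan 1, 2041. With p = 2041 - 1 = 2040: (p + p//4 - p//100 + p//400) mod 7 = (2040 + 510 - 20 + 5) mod 7 = 2535 mod 7 = 1 -> Tuesday (Mon=0 ... Sun=6)
Days before May (Jan-Apr): 120; May 1 index = (1 + 120) mod 7 = 2 -> Wednesday
First Monday is May 6
Mondays: 6, 13, 20, 27

4 Mondays


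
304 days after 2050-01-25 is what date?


Start: 2050-01-25, add 304 days
January 2050 has 31 days: 31 - 25 = 6 days to January 31 -> 298 left
February 2050 has 28 days -> 270 left
March 2050 has 31 days -> 239 left
April 2050 has 30 days -> 209 left
May 2050 has 31 days -> 178 left
June 2050 has 30 days -> 148 left
July 2050 has 31 days -> 117 left
August 2050 has 31 days -> 86 left
September 2050 has 30 days -> 56 left
October 2050 has 31 days -> 25 left
November 2050: 25 <= 30 -> lands on November 25

Result: 2050-11-25


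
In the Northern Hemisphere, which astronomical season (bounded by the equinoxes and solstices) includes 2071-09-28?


Date: September 28
Astronomical Autumn (approx.; exact equinox/solstice day varies by year): September 22 to December 20
September 28 falls within the Autumn window

Autumn


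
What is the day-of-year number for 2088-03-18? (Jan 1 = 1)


Date: March 18, 2088
Days in months 1 through 2: 60
Plus 18 days in March

Day of year: 78


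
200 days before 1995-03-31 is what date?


Start: 1995-03-31, subtract 200 days
Back 31 days from March 31 reaches February 28, 1995 -> 169 left
February 1995 has 28 days -> back to January 31, 1995 -> 141 left
January 1995 has 31 days -> back to December 31, 1994 -> 110 left
December 1994 has 31 days -> back to November 30, 1994 -> 79 left
November 1994 has 30 days -> back to October 31, 1994 -> 49 left
October 1994 has 31 days -> back to September 30, 1994 -> 18 left
September 1994: 30 - 18 = 12 -> lands on September 12

Result: 1994-09-12
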